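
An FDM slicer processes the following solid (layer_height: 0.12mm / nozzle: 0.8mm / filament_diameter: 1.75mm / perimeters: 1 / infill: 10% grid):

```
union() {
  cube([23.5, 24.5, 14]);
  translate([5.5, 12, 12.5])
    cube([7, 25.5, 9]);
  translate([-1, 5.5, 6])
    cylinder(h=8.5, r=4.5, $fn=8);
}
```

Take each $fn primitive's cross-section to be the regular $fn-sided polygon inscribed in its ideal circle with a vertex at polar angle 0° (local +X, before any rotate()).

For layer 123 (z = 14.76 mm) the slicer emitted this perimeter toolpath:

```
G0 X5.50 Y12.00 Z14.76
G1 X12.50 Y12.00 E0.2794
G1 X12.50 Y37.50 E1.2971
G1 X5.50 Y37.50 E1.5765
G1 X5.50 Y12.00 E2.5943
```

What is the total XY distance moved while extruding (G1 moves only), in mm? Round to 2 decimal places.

Sum the Euclidean lengths of each G1 segment: total = 65.00 mm.

65.00 mm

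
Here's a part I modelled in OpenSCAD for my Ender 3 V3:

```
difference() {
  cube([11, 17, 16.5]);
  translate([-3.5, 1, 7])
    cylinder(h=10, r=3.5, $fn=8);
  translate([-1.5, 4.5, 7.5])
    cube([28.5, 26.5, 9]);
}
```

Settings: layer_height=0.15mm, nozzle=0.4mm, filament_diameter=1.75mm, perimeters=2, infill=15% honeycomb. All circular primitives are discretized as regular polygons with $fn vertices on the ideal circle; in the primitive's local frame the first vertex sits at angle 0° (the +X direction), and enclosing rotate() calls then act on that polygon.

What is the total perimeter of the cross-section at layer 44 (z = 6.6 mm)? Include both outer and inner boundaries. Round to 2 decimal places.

At z = 6.6 mm: the cube (footprint 11×17) is included at this height (perimeter 56.00 mm); the cylinder at (-3.5, 1) is not intersected at this z (z outside [7, 17]); the cube at (-1.5, 4.5) does not reach this height (z outside [7.5, 16.5]); After the difference (first − rest): none of the subtracted shapes is present at this height, so the 11×17 cube is unchanged — boundary = 56.00 mm. Overall, the cross-section is a single solid region. Total boundary length (outer) = 56.00 mm.

56.00 mm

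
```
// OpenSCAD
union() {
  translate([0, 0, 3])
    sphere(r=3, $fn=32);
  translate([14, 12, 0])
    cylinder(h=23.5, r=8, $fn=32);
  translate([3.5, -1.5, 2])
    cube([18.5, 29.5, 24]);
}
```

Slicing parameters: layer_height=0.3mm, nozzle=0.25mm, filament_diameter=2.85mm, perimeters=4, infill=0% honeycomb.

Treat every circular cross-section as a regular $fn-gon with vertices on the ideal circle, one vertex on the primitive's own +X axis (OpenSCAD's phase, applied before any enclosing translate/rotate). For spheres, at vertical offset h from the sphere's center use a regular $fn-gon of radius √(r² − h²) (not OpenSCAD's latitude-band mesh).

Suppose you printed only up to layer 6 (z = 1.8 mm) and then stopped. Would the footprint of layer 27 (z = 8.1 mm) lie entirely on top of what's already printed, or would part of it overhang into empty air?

Compare the two slices. At z = 1.8: the sphere: section is a regular 32-gon, circumradius = √(r²−h²) = √(3²−1.2²) = 2.750 (area = (32/2)·2.750²·sin(360°/32) = 23.60 mm²); the r=8 cylinder at (14, 12) gives a regular 32-gon of circumradius 8 (constant along its height) (area = (32/2)·8.000²·sin(360°/32) = 199.77 mm²); the cube at (3.5, -1.5) is not intersected at this z (z outside [2, 26]); Taking the union: the 2 present regions are separate (no shared area or edge), so areas and boundary lengths simply add and each stays a separate island — area = 223.37 mm². At z = 8.1: the sphere is absent (|z−center|=5.100 > r=3); the r=8 cylinder at (14, 12) gives a regular 32-gon of circumradius 8 (constant along its height) (area = (32/2)·8.000²·sin(360°/32) = 199.77 mm²); the 18.5×29.5 cube at (3.5, -1.5) contributes its full rectangle (area 545.75 mm²); Combining (union): the r=8 cylinder at (14, 12) lies entirely inside the 18.5×29.5 cube at (3.5, -1.5), so the union is just the 18.5×29.5 cube at (3.5, -1.5) — area = 545.75 mm². Checking containment: at z = 8.1 the cross-section extends beyond the z = 1.8 cross-section by about 345.98 mm².

part overhangs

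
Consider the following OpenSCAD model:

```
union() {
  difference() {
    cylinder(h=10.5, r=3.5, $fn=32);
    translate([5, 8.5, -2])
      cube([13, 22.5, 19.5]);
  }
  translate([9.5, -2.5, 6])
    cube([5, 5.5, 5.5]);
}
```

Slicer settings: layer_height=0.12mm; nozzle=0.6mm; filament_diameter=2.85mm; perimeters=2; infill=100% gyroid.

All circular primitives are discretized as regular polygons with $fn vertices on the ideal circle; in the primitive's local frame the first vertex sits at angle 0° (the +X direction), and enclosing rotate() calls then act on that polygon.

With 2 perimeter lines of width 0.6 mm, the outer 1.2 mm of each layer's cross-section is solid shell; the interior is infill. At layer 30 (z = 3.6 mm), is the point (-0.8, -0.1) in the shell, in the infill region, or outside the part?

infill

At z = 3.6 mm: the cylinder: section is a regular 32-gon, circumradius r=3.5; the 13×22.5 cube at (5, 8.5) contributes its full rectangle; Subtracting the remaining from the first: starting from the r=3.5 cylinder, the 13×22.5 cube at (5, 8.5) misses the remaining region (no effect) — 1 connected region; the cube at (9.5, -2.5) is absent (z outside [6, 11.5]); Taking the union: only the result so far is present, so the union is just that shape — 1 connected region. Overall, the cross-section is a single solid region. The nearest boundary edge runs (-3.43, -0.68)→(-3.50, 0.00); distance from the point to it = 2.68 mm. The point is inside the cross-section and 2.68 mm from the nearest boundary — more than the 1.2 mm shell width (2 × 0.6), so it's in the infill interior.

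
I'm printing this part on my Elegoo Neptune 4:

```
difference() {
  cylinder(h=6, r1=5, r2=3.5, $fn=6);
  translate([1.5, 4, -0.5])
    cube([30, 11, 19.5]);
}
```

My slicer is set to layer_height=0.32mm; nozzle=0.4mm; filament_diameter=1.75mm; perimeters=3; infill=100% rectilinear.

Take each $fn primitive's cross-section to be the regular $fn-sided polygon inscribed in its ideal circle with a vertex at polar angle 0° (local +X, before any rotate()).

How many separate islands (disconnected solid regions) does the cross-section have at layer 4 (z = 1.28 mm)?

1

At z = 1.28 mm: the cone contributes a regular 6-gon of circumradius 4.680 (interpolated between r1=5 and r2=3.5 at t=0.213); the cube at (1.5, 4) (footprint 30×11) is included at this height; Subtracting the remaining from the first: starting from the cone, the 30×11 cube at (1.5, 4) partially overlaps it — only the 0.05 mm² overlap (of its 330.00 mm²) is removed, clipping the outline — 1 connected region. Overall, the cross-section is a single solid region. Island count = 1.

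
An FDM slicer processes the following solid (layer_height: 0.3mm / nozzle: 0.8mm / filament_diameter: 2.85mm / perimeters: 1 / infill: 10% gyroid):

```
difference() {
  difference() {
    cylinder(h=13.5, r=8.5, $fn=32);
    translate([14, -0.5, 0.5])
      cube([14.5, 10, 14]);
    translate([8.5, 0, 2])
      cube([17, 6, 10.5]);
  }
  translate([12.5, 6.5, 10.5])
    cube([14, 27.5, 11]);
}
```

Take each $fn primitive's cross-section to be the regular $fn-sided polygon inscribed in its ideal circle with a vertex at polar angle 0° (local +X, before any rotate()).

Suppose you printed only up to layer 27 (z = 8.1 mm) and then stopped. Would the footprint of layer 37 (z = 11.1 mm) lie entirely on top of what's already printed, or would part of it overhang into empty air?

Compare the two slices. At z = 8.1: the cylinder: section is a regular 32-gon, circumradius r=8.5 (area = (32/2)·8.500²·sin(360°/32) = 225.52 mm²); the cube at (14, -0.5) (footprint 14.5×10) is included at this height (area 145.00 mm²); the cube at (8.5, 0) is present — its section is the full 17×6 rectangle (area 102.00 mm²); Taking the first minus the rest: starting from the r=8.5 cylinder (225.52 mm²), the 14.5×10 cube at (14, -0.5) misses the remaining region (no effect); the 17×6 cube at (8.5, 0) misses the remaining region (no effect) — area = 225.52 mm²; the cube at (12.5, 6.5) does not reach this height (z outside [10.5, 21.5]); Taking the first minus the rest: none of the subtracted shapes is present at this height, so that combined region is unchanged — area = 225.52 mm². At z = 11.1: the cylinder: section is a regular 32-gon, circumradius r=8.5 (area = (32/2)·8.500²·sin(360°/32) = 225.52 mm²); the 14.5×10 cube at (14, -0.5) contributes its full rectangle (area 145.00 mm²); the cube at (8.5, 0) is present — its section is the full 17×6 rectangle (area 102.00 mm²); After the difference (first − rest): starting from the r=8.5 cylinder (225.52 mm²), the 14.5×10 cube at (14, -0.5) misses the remaining region (no effect); the 17×6 cube at (8.5, 0) misses the remaining region (no effect) — area = 225.52 mm²; the cube at (12.5, 6.5) is present — its section is the full 14×27.5 rectangle (area 385.00 mm²); Taking the first minus the rest: starting from that combined region (225.52 mm²), the 14×27.5 cube at (12.5, 6.5) misses the remaining region (no effect) — area = 225.52 mm². Checking containment: the cross-section at z = 11.1 is a subset of the cross-section at z = 8.1.

entirely on top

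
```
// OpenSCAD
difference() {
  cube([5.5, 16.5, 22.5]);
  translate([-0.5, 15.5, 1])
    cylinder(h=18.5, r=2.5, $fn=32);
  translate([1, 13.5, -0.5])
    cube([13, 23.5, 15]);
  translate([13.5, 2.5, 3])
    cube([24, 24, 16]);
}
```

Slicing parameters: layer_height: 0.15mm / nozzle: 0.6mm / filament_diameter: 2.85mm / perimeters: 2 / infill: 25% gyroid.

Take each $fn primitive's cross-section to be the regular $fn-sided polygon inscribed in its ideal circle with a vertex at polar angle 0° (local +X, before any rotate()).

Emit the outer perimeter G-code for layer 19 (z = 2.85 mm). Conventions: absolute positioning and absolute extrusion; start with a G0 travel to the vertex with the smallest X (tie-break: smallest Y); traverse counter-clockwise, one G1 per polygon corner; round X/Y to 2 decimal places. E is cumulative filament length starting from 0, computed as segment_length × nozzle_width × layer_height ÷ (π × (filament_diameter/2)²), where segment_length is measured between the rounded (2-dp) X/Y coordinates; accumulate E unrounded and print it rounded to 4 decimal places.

G0 X0.00 Y0.00 Z2.85
G1 X5.50 Y0.00 E0.0776
G1 X5.50 Y13.50 E0.2681
G1 X1.00 Y13.50 E0.3315
G1 X1.00 Y13.51 E0.3317
G1 X0.89 Y13.42 E0.3337
G1 X0.46 Y13.19 E0.3406
G1 X0.00 Y13.05 E0.3473
G1 X0.00 Y0.00 E0.5315

At z = 2.85 mm: the cube is present — its section is the full 5.5×16.5 rectangle; the r=2.5 cylinder at (-0.5, 15.5) contributes a regular 32-gon of circumradius 2.5; the 13×23.5 cube at (1, 13.5) contributes its full rectangle; the cube at (13.5, 2.5) is not intersected at this z (z outside [3, 19]); After the difference (first − rest): starting from the 5.5×16.5 cube, the r=2.5 cylinder at (-0.5, 15.5) partially overlaps it — only the 5.56 mm² overlap (of its 19.51 mm²) is removed, clipping the outline; the 13×23.5 cube at (1, 13.5) partially overlaps it — only the 11.20 mm² overlap (of its 305.50 mm²) is removed, clipping the outline — 1 connected region. The outline is a single polygon with 8 vertices. Extrusion per mm of travel: 0.6 × 0.15 / (π × 1.425²) = 0.014108. Accumulating E over each segment gives final E = 0.5315.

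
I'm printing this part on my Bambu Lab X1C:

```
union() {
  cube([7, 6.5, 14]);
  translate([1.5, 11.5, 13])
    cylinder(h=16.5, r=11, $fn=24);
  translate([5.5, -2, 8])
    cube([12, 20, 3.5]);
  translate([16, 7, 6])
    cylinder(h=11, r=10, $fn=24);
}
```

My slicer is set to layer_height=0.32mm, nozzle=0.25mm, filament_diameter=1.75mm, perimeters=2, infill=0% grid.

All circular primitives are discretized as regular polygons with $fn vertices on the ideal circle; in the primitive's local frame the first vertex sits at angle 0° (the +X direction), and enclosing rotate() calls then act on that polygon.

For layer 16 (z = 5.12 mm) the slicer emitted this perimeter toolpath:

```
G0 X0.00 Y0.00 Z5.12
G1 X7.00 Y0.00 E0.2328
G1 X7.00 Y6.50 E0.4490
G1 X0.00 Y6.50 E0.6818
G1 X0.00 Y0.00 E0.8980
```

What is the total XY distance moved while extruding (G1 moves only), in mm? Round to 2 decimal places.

27.00 mm

Sum the Euclidean lengths of each G1 segment: total = 27.00 mm.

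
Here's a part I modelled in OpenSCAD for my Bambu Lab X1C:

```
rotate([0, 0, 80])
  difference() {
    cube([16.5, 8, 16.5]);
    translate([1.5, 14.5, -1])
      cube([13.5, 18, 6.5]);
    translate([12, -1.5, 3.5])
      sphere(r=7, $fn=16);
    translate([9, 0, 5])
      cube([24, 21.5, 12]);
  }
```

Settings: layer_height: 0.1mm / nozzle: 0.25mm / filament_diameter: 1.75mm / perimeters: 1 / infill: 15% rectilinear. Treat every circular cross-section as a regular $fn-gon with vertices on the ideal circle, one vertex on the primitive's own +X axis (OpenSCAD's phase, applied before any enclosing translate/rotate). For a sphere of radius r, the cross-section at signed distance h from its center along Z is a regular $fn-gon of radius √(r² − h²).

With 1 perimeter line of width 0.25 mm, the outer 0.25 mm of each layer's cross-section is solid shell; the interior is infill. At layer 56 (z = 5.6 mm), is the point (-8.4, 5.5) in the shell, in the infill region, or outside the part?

outside

At z = 5.6 mm: the 16.5×8 cube contributes its full rectangle; the cube at (1.5, 14.5) is absent (z outside [-1, 5.5]); the r=7 sphere at (12, -1.5) slices to a regular 16-gon of circumradius 6.678 (√(r²−h²) with h=2.1 from center); the cube at (9, 0) is present — its section is the full 24×21.5 rectangle; Taking the first minus the rest: starting from the 16.5×8 cube, the r=7 sphere at (12, -1.5) partially overlaps it — only the 44.73 mm² overlap (of its 136.51 mm²) is removed, clipping the outline; the 24×21.5 cube at (9, 0) partially overlaps it — only the 25.01 mm² overlap (of its 516.00 mm²) is removed, clipping the outline — 1 connected region; (rotated 80° about Z; rotation is an isometry so areas/perimeters/island counts are preserved). Overall, the cross-section is a single solid region. Undo the 80° rotation: the query point maps to (3.958, 9.227) in the un-rotated model frame. The nearest boundary edge runs (0.00, 8.00)→(9.00, 8.00); distance from the point to it = 1.23 mm. The point is not inside any of the regions above, so it lies outside the cross-section (1.23 mm from the nearest boundary).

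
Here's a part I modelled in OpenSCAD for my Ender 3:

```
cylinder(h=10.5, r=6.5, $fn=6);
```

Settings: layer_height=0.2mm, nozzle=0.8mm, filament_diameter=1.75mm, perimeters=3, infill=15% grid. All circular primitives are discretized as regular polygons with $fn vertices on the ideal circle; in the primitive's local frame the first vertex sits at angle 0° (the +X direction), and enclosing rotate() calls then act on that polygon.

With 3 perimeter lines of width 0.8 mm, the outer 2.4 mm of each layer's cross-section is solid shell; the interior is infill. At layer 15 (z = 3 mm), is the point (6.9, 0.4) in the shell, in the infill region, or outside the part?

At z = 3 mm: the r=6.5 cylinder contributes a regular 6-gon of circumradius 6.5. Overall, the cross-section is a single solid region. The nearest boundary edge runs (6.50, 0.00)→(3.25, 5.63); distance from the point to it = 0.55 mm. The point is not inside any of the regions above, so it lies outside the cross-section (0.55 mm from the nearest boundary).

outside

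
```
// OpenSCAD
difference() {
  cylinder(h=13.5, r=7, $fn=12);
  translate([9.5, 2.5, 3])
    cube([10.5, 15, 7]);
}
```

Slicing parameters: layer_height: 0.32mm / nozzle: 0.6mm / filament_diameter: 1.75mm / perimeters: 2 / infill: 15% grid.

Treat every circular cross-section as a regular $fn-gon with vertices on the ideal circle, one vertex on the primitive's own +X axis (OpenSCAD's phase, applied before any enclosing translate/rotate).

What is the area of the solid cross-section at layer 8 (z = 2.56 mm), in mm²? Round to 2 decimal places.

147.00 mm²

At z = 2.56 mm: the r=7 cylinder contributes a regular 12-gon of circumradius 7 (area = (12/2)·7.000²·sin(360°/12) = 147.00 mm²); the cube at (9.5, 2.5) is absent (z outside [3, 10]); Taking the first minus the rest: none of the subtracted shapes is present at this height, so the r=7 cylinder is unchanged — area = 147.00 mm². Overall, the cross-section is a single solid region. Net area = 147.00 mm².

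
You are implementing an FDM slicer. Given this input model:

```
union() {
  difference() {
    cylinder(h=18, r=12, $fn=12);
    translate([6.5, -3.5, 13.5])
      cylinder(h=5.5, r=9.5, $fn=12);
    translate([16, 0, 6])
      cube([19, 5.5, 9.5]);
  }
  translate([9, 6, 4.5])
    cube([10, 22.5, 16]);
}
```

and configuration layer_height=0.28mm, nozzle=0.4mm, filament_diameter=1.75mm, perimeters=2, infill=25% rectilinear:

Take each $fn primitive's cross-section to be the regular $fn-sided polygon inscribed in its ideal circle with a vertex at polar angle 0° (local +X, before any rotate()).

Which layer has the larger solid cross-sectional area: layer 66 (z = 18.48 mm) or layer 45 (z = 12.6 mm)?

Layer 66 (z = 18.48): the cylinder does not reach this height (z outside [0, 18]); the r=9.5 cylinder at (6.5, -3.5) gives a regular 12-gon of circumradius 9.5 (constant along its height) (area = (12/2)·9.500²·sin(360°/12) = 270.75 mm²); the cube at (16, 0) is absent (z outside [6, 15.5]); After the difference (first − rest): the first operand is absent here, so nothing remains; the cube at (9, 6) is present — its section is the full 10×22.5 rectangle (area 225.00 mm²); Merging all regions: only the 10×22.5 cube at (9, 6) is present, so the union is just that shape — area = 225.00 mm². So its area = 225.00 mm². Layer 45 (z = 12.6): the r=12 cylinder contributes a regular 12-gon of circumradius 12 (area = (12/2)·12.000²·sin(360°/12) = 432.00 mm²); the cylinder at (6.5, -3.5) is not intersected at this z (z outside [13.5, 19]); the cube at (16, 0) is present — its section is the full 19×5.5 rectangle (area 104.50 mm²); Taking the first minus the rest: starting from the r=12 cylinder (432.00 mm²), the 19×5.5 cube at (16, 0) misses the remaining region (no effect) — area = 432.00 mm²; the cube at (9, 6) (footprint 10×22.5) is included at this height (area 225.00 mm²); Taking the union: the regions partially overlap — summed areas 657.00 mm² minus the doubly-counted overlap 0.97 mm² gives 656.03 mm² — area = 656.03 mm². So its area = 656.03 mm². Layer 45 is larger (656.03 vs 225.00 mm²).

layer 45 (z = 12.6 mm)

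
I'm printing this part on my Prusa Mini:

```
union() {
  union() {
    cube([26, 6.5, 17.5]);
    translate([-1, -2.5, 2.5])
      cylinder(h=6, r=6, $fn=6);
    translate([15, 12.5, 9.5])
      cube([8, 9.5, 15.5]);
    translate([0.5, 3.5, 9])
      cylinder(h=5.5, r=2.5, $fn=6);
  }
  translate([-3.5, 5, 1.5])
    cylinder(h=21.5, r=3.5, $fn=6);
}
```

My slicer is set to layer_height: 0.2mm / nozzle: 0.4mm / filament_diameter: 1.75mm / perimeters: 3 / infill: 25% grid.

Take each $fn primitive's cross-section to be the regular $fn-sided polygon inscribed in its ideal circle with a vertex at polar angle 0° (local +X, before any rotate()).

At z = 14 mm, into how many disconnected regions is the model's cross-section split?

At z = 14 mm: the 26×6.5 cube contributes its full rectangle; the cylinder at (-1, -2.5) is not intersected at this z (z outside [2.5, 8.5]); the cube at (15, 12.5) is present — its section is the full 8×9.5 rectangle; the r=2.5 cylinder at (0.5, 3.5) contributes a regular 6-gon of circumradius 2.5; Combining (union): the regions partially overlap (shared area 10.28 mm²), so overlapping operands fuse into one piece — 2 connected regions; the r=3.5 cylinder at (-3.5, 5) gives a regular 6-gon of circumradius 3.5 (constant along its height); Combining (union): the regions partially overlap (shared area 2.76 mm²), so overlapping operands fuse into one piece — 2 connected regions. The result has 2 disconnected regions.

2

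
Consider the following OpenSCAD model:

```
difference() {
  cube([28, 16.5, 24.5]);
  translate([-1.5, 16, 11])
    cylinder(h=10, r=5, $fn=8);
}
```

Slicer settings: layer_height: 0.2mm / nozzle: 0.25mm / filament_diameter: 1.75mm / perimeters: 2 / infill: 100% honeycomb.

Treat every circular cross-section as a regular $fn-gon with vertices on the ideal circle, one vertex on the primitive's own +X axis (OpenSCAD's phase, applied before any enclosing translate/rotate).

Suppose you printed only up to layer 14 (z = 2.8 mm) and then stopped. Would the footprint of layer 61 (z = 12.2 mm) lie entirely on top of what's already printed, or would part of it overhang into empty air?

Compare the two slices. At z = 2.8: the 28×16.5 cube contributes its full rectangle (area 462.00 mm²); the cylinder at (-1.5, 16) does not reach this height (z outside [11, 21]); Subtracting the remaining from the first: none of the subtracted shapes is present at this height, so the 28×16.5 cube is unchanged — area = 462.00 mm². At z = 12.2: the cube (footprint 28×16.5) is included at this height (area 462.00 mm²); the r=5 cylinder at (-1.5, 16) contributes a regular 8-gon of circumradius 5 (area = (8/2)·5.000²·sin(360°/8) = 70.71 mm²); Subtracting the remaining from the first: starting from the 28×16.5 cube (462.00 mm²), the r=5 cylinder at (-1.5, 16) partially overlaps it — only the 12.34 mm² overlap (of its 70.71 mm²) is removed, clipping the outline — area = 449.66 mm². Checking containment: the cross-section at z = 12.2 is a subset of the cross-section at z = 2.8.

entirely on top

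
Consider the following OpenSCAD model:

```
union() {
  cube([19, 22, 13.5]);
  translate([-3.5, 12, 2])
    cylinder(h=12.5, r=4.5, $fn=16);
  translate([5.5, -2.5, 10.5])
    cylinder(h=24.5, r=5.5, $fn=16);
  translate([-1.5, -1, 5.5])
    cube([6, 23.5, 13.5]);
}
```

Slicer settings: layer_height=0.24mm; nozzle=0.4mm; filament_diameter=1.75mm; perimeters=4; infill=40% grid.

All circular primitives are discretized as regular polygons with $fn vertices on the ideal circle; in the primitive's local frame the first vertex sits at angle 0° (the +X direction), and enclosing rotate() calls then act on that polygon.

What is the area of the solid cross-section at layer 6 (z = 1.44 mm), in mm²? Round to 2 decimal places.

At z = 1.44 mm: the cube is present — its section is the full 19×22 rectangle (area 418.00 mm²); the cylinder at (-3.5, 12) is absent (z outside [2, 14.5]); the cylinder at (5.5, -2.5) does not reach this height (z outside [10.5, 35]); the cube at (-1.5, -1) does not reach this height (z outside [5.5, 19]); Merging all regions: only the 19×22 cube is present, so the union is just that shape — area = 418.00 mm². Overall, the cross-section is a single solid region. Net area = 418.00 mm².

418.00 mm²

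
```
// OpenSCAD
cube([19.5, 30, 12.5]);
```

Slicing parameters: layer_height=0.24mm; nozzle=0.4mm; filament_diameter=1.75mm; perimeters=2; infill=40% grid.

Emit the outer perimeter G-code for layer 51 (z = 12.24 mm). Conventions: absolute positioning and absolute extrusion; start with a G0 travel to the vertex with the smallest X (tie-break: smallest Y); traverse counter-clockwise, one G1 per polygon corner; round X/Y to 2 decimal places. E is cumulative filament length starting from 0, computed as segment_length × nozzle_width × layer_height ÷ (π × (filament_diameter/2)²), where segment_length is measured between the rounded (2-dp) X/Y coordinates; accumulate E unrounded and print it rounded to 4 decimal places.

At z = 12.24 mm: the cube (footprint 19.5×30) is included at this height. The outline is a single polygon with 4 vertices. Extrusion per mm of travel: 0.4 × 0.24 / (π × 0.875²) = 0.039912. Accumulating E over each segment gives final E = 3.9513.

G0 X0.00 Y0.00 Z12.24
G1 X19.50 Y0.00 E0.7783
G1 X19.50 Y30.00 E1.9757
G1 X0.00 Y30.00 E2.7539
G1 X0.00 Y0.00 E3.9513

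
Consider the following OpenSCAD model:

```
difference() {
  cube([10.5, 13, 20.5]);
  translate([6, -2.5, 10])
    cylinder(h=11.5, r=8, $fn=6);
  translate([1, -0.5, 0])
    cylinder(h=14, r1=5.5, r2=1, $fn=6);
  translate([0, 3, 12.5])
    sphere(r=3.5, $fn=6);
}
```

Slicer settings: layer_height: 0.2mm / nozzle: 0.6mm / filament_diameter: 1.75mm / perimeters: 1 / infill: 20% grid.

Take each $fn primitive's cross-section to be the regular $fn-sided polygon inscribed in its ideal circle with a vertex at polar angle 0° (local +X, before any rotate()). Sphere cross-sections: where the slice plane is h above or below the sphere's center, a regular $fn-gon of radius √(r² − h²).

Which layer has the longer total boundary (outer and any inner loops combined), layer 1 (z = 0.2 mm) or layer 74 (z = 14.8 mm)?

Layer 1 (z = 0.2): the cube (footprint 10.5×13) is included at this height (perimeter 47.00 mm); the cylinder at (6, -2.5) is not intersected at this z (z outside [10, 21.5]); the cone at (1, -0.5) (r1=5.5→r2=1) has section circumradius 5.436 here — a regular 6-gon (perimeter = 2·6·5.436·sin(180°/6) = 32.61 mm); the sphere at (0, 3) does not reach this height (|z−center|=12.300 > r=3.5); Taking the first minus the rest: starting from the 10.5×13 cube, the cone at (1, -0.5) partially overlaps it — only the 20.75 mm² overlap (of its 76.77 mm²) is removed, clipping the outline — boundary = 45.22 mm. So its perimeter = 45.22 mm. Layer 74 (z = 14.8): the cube is present — its section is the full 10.5×13 rectangle (perimeter 47.00 mm); the cylinder at (6, -2.5): section is a regular 6-gon, circumradius r=8 (perimeter = 2·6·8.000·sin(180°/6) = 48.00 mm); the cone at (1, -0.5) is not intersected at this z (z outside [0, 14]); the r=3.5 sphere at (0, 3) slices to a regular 6-gon of circumradius 2.638 (√(r²−h²) with h=2.3 from center) (perimeter = 2·6·2.638·sin(180°/6) = 15.83 mm); Taking the first minus the rest: starting from the 10.5×13 cube, the r=8 cylinder at (6, -2.5) partially overlaps it — only the 42.82 mm² overlap (of its 166.28 mm²) is removed, clipping the outline; the r=3.5 sphere at (0, 3) partially overlaps it — only the 4.79 mm² overlap (of its 18.08 mm²) is removed, clipping the outline — boundary = 39.33 mm. So its perimeter = 39.33 mm. Layer 1 is larger (45.22 vs 39.33 mm).

layer 1 (z = 0.2 mm)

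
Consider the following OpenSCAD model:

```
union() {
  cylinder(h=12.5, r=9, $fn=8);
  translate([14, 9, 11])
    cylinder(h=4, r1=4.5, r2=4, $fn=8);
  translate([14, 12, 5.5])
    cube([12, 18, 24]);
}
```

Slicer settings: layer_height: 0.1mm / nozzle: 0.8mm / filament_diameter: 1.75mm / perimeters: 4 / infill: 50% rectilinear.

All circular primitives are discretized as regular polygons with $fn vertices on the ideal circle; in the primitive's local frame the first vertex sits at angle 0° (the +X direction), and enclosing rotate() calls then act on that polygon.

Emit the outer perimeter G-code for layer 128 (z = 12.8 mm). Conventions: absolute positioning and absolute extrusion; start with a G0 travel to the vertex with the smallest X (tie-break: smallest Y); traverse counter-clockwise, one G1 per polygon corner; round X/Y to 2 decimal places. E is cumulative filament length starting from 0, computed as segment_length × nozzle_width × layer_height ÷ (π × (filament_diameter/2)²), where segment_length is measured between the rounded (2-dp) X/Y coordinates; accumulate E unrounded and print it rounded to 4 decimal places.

G0 X9.72 Y9.00 Z12.80
G1 X10.98 Y5.98 E0.1088
G1 X14.00 Y4.72 E0.2177
G1 X17.02 Y5.98 E0.3265
G1 X18.27 Y9.00 E0.4352
G1 X17.03 Y12.00 E0.5432
G1 X26.00 Y12.00 E0.8415
G1 X26.00 Y30.00 E1.4402
G1 X14.00 Y30.00 E1.8393
G1 X14.00 Y13.28 E2.3954
G1 X10.98 Y12.02 E2.5043
G1 X9.72 Y9.00 E2.6131

At z = 12.8 mm: the cylinder is not intersected at this z (z outside [0, 12.5]); the cone at (14, 9) contributes a regular 8-gon of circumradius 4.275 (interpolated between r1=4.5 and r2=4 at t=0.450); the 12×18 cube at (14, 12) contributes its full rectangle; Combining (union): the regions partially overlap (shared area 1.96 mm²), so overlapping operands fuse into one piece — 1 connected region. The outline is a single polygon with 11 vertices. Extrusion per mm of travel: 0.8 × 0.1 / (π × 0.875²) = 0.033260. Accumulating E over each segment gives final E = 2.6131.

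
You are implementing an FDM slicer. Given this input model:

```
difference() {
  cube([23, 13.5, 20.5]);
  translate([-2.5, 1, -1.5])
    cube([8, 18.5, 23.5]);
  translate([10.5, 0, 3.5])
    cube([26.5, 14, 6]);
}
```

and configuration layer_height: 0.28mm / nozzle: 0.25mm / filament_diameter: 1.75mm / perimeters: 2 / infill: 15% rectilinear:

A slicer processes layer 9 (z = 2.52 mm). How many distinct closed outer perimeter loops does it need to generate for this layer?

1

At z = 2.52 mm: the cube (footprint 23×13.5) is included at this height; the cube at (-2.5, 1) is present — its section is the full 8×18.5 rectangle; the cube at (10.5, 0) does not reach this height (z outside [3.5, 9.5]); After the difference (first − rest): starting from the 23×13.5 cube, the 8×18.5 cube at (-2.5, 1) partially overlaps it — only the 68.75 mm² overlap (of its 148.00 mm²) is removed, clipping the outline — 1 connected region. The result has 1 disconnected region.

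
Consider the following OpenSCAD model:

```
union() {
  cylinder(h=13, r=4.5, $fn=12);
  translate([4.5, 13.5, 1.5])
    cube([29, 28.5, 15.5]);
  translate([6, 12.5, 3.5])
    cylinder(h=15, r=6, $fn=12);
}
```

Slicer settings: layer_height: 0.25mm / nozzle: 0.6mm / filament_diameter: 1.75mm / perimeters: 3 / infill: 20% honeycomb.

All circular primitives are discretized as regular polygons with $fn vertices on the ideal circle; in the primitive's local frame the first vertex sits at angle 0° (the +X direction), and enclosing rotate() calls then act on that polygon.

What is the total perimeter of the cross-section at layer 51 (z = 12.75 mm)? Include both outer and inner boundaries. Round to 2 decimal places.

158.56 mm

At z = 12.75 mm: the cylinder: section is a regular 12-gon, circumradius r=4.5 (perimeter = 2·12·4.500·sin(180°/12) = 27.95 mm); the cube at (4.5, 13.5) is present — its section is the full 29×28.5 rectangle (perimeter 115.00 mm); the r=6 cylinder at (6, 12.5) contributes a regular 12-gon of circumradius 6 (perimeter = 2·12·6.000·sin(180°/12) = 37.27 mm); Taking the union: the regions partially overlap (shared area 28.33 mm²), so the edge portions inside another operand are dropped and the merged outline is re-measured after clipping — boundary = 158.56 mm. Overall, the cross-section has 2 separate islands. Total boundary length (outer) = 158.56 mm.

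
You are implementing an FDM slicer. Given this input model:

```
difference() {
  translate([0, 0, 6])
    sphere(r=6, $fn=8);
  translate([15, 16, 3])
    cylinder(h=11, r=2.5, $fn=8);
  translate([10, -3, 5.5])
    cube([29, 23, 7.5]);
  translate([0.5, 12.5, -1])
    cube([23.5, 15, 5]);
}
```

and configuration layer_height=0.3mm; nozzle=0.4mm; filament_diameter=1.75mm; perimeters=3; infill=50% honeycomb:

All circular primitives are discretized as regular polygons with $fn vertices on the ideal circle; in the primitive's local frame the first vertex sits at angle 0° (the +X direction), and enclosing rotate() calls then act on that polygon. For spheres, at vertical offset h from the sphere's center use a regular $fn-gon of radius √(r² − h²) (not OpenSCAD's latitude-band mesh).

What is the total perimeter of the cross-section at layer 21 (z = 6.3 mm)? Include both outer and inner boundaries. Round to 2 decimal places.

At z = 6.3 mm: the r=6 sphere slices to a regular 8-gon of circumradius 5.992 (√(r²−h²) with h=0.3 from center) (perimeter = 2·8·5.992·sin(180°/8) = 36.69 mm); the r=2.5 cylinder at (15, 16) contributes a regular 8-gon of circumradius 2.5 (perimeter = 2·8·2.500·sin(180°/8) = 15.31 mm); the cube at (10, -3) (footprint 29×23) is included at this height (perimeter 104.00 mm); the cube at (0.5, 12.5) is absent (z outside [-1, 4]); After the difference (first − rest): starting from the r=6 sphere, the r=2.5 cylinder at (15, 16) misses the remaining region (no effect); the 29×23 cube at (10, -3) misses the remaining region (no effect) — boundary = 36.69 mm. Overall, the cross-section is a single solid region. Total boundary length (outer) = 36.69 mm.

36.69 mm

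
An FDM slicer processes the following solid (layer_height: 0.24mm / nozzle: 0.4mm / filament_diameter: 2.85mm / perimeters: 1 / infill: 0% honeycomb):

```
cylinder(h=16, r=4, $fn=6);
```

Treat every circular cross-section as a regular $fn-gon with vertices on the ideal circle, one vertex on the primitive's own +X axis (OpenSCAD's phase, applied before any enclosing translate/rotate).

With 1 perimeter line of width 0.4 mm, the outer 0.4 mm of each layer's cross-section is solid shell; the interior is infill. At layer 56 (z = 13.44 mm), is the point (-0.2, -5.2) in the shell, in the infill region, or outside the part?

At z = 13.44 mm: the r=4 cylinder gives a regular 6-gon of circumradius 4 (constant along its height). Overall, the cross-section is a single solid region. The nearest boundary edge runs (-2.00, -3.46)→(2.00, -3.46); distance from the point to it = 1.74 mm. The point is not inside any of the regions above, so it lies outside the cross-section (1.74 mm from the nearest boundary).

outside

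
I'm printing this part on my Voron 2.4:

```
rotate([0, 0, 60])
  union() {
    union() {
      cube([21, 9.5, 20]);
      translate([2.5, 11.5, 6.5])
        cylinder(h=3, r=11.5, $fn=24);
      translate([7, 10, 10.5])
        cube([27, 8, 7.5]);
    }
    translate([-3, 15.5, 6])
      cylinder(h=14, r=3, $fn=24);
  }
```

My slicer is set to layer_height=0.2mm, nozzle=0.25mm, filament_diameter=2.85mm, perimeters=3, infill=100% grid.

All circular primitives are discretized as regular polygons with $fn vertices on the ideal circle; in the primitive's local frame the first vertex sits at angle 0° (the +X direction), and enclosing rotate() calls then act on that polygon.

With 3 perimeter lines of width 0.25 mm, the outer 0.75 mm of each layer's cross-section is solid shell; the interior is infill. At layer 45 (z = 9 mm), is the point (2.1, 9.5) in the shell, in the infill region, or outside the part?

infill

At z = 9 mm: the cube is present — its section is the full 21×9.5 rectangle; the cylinder at (2.5, 11.5): section is a regular 24-gon, circumradius r=11.5; the cube at (7, 10) is not intersected at this z (z outside [10.5, 18]); Combining (union): the regions partially overlap (shared area 103.29 mm²), so overlapping operands fuse into one piece — 1 connected region; the r=3 cylinder at (-3, 15.5) gives a regular 24-gon of circumradius 3 (constant along its height); Combining (union): the r=3 cylinder at (-3, 15.5) lies entirely inside the result so far, so the union is just the result so far — 1 connected region; (rotated 60° about Z; rotation is an isometry so areas/perimeters/island counts are preserved). Overall, the cross-section is a single solid region. Undo the 60° rotation: the query point maps to (9.277, 2.931) in the un-rotated model frame. The nearest boundary edge runs (21.00, 0.00)→(2.50, 0.00); distance from the point to it = 2.93 mm. The point is inside the cross-section and 2.93 mm from the nearest boundary — more than the 0.75 mm shell width (3 × 0.25), so it's in the infill interior.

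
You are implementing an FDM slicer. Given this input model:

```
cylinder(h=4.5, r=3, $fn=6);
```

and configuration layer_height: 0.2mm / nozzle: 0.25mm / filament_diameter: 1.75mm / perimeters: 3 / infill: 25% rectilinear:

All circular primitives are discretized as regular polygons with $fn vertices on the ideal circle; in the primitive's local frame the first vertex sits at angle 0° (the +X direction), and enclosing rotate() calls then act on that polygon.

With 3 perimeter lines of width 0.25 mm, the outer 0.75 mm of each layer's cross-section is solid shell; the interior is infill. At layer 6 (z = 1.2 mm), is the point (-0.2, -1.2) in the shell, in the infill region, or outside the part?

infill

At z = 1.2 mm: the r=3 cylinder contributes a regular 6-gon of circumradius 3. Overall, the cross-section is a single solid region. The nearest boundary edge runs (-1.50, -2.60)→(1.50, -2.60); distance from the point to it = 1.40 mm. The point is inside the cross-section and 1.40 mm from the nearest boundary — more than the 0.75 mm shell width (3 × 0.25), so it's in the infill interior.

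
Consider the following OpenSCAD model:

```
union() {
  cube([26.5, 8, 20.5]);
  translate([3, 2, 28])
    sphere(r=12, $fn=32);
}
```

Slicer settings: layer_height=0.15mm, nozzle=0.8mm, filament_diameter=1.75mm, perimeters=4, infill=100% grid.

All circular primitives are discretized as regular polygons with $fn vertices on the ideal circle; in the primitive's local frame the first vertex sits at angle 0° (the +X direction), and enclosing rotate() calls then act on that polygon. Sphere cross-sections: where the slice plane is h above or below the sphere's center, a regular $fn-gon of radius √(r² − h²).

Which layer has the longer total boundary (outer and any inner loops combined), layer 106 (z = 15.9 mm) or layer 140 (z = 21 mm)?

Layer 106 (z = 15.9): the cube is present — its section is the full 26.5×8 rectangle (perimeter 69.00 mm); the sphere at (3, 2) does not reach this height (|z−center|=12.100 > r=12); Merging all regions: only the 26.5×8 cube is present, so the union is just that shape — boundary = 69.00 mm. So its perimeter = 69.00 mm. Layer 140 (z = 21): the cube is absent (z outside [0, 20.5]); the r=12 sphere at (3, 2) contributes a regular 32-gon of circumradius √(12²−7²) = 9.747 (perimeter = 2·32·9.747·sin(180°/32) = 61.14 mm); Combining (union): only the r=12 sphere at (3, 2) is present, so the union is just that shape — boundary = 61.14 mm. So its perimeter = 61.14 mm. Layer 106 is larger (69.00 vs 61.14 mm).

layer 106 (z = 15.9 mm)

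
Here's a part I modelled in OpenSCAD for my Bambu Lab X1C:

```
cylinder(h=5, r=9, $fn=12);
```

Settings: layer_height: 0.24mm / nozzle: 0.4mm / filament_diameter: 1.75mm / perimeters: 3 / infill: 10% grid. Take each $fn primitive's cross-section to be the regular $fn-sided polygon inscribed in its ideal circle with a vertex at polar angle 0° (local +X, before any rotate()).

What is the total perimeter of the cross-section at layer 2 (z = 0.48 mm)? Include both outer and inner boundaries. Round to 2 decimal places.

At z = 0.48 mm: the cylinder: section is a regular 12-gon, circumradius r=9 (perimeter = 2·12·9.000·sin(180°/12) = 55.90 mm). Overall, the cross-section is a single solid region. Total boundary length (outer) = 55.90 mm.

55.90 mm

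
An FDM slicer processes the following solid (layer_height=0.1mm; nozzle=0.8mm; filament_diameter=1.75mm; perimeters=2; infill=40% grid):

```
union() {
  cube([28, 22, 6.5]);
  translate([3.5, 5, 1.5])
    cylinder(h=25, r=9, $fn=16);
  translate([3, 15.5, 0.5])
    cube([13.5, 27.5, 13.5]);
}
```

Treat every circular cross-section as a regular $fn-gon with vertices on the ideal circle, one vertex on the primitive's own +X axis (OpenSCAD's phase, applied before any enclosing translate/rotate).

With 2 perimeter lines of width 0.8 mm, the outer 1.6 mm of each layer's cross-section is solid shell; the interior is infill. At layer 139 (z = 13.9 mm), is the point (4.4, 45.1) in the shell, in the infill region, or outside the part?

At z = 13.9 mm: the cube is not intersected at this z (z outside [0, 6.5]); the cylinder at (3.5, 5): section is a regular 16-gon, circumradius r=9; the cube at (3, 15.5) (footprint 13.5×27.5) is included at this height; Merging all regions: the 2 present regions are separate (no shared area or edge), so areas and boundary lengths simply add and each stays a separate island — 2 connected regions. Overall, the cross-section has 2 separate islands. The nearest boundary edge runs (3.00, 43.00)→(16.50, 43.00); distance from the point to it = 2.10 mm. The point is not inside any of the regions above, so it lies outside the cross-section (2.10 mm from the nearest boundary).

outside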